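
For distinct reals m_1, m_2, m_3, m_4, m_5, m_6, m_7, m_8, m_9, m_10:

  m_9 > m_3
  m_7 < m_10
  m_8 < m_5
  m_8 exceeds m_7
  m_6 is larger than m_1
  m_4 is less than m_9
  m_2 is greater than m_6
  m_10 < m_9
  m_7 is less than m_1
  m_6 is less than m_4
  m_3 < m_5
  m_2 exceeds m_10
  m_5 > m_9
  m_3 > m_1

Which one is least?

m_7

m_1 is not least since m_7 < m_1; m_10 is not least since m_7 < m_10; m_6 is not least since m_1 < m_6; m_4 is not least since m_6 < m_4; m_8 is not least since m_7 < m_8; m_2 is not least since m_10 < m_2; m_3 is not least since m_1 < m_3; m_9 is not least since m_4 < m_9; m_5 is not least since m_3 < m_5.
Only m_7 has nothing below it, so m_7 is the least.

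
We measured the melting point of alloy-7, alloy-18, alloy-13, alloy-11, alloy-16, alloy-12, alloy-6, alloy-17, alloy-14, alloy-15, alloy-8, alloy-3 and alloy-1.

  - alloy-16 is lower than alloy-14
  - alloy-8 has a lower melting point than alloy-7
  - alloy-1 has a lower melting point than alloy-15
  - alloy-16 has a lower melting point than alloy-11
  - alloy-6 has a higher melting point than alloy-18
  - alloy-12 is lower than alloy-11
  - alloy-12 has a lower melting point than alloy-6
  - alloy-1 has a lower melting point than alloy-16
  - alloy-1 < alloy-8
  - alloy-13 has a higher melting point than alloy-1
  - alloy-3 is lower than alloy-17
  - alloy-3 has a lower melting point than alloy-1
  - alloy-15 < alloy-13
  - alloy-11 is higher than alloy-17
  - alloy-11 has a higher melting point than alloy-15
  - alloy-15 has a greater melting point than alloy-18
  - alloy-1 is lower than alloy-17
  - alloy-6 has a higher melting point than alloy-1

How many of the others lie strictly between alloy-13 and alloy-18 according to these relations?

The relations place alloy-18 below alloy-13. An element lies strictly between them when it is forced above alloy-18 and also forced below alloy-13.
Above alloy-18: {alloy-15, alloy-6, alloy-11}. Below alloy-13: {alloy-3, alloy-1, alloy-15}.
Intersection: {alloy-15} — 1.

1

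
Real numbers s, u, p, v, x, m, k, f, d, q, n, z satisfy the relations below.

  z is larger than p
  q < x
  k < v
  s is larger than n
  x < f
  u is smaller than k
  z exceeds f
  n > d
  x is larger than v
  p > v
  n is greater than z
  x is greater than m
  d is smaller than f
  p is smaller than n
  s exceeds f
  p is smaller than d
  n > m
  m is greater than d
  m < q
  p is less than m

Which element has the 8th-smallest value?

Piecing the relations together gives one ordering: u < k < v < p < d < m < q < x < f < z < n < s.
The 8th smallest is x.

x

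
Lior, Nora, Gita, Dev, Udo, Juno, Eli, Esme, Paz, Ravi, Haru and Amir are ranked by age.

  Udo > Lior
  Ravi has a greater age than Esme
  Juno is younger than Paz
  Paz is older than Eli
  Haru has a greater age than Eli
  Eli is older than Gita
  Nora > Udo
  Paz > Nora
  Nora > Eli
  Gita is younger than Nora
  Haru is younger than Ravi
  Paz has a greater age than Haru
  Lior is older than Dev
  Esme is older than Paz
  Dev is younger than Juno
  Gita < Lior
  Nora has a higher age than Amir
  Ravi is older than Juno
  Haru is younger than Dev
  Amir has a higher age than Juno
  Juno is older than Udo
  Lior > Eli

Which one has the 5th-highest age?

Amir

Chaining the given pairs: Gita < Eli < Haru < Dev < Lior < Udo < Juno < Amir < Nora < Paz < Esme < Ravi.
The 5th largest is Amir.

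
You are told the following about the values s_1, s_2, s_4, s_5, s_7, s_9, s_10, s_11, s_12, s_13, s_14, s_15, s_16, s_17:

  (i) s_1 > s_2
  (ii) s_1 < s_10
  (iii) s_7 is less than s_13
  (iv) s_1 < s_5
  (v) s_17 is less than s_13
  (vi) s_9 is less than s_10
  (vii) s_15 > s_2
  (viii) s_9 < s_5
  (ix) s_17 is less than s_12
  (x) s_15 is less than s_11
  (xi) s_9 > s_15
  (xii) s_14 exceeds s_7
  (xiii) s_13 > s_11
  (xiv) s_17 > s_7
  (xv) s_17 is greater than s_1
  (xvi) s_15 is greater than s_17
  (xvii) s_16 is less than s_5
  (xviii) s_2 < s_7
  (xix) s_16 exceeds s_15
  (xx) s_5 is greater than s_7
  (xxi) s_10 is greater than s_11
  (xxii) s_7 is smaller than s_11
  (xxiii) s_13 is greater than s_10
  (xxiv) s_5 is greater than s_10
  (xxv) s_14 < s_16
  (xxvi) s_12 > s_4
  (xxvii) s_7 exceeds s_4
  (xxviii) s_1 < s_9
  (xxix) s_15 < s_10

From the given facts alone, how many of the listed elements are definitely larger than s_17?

From s_17 the given relations immediately reach s_15, s_12, s_13.
From those, s_9, s_11, s_10, s_16 — 7 in total.
From those, s_5 — 8 in total.
Nothing else is reachable above s_17; 8 in all.

8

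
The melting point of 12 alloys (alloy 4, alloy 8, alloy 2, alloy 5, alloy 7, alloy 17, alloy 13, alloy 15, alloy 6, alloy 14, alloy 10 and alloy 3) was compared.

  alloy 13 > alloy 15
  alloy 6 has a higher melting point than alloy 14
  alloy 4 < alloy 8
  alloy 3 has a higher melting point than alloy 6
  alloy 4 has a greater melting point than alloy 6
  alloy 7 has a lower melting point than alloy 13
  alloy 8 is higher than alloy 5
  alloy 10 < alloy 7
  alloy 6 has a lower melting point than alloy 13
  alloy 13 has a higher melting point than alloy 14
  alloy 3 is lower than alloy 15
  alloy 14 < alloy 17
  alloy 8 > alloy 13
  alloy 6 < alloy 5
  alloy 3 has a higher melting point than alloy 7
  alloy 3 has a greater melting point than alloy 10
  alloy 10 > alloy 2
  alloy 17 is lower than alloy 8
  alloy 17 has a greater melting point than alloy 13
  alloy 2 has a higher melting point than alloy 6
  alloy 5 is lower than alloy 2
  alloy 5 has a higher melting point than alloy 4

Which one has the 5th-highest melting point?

alloy 3

The consecutive relations fix a unique order: alloy 14 < alloy 6 < alloy 4 < alloy 5 < alloy 2 < alloy 10 < alloy 7 < alloy 3 < alloy 15 < alloy 13 < alloy 17 < alloy 8.
Counting 5 from the largest end gives alloy 3.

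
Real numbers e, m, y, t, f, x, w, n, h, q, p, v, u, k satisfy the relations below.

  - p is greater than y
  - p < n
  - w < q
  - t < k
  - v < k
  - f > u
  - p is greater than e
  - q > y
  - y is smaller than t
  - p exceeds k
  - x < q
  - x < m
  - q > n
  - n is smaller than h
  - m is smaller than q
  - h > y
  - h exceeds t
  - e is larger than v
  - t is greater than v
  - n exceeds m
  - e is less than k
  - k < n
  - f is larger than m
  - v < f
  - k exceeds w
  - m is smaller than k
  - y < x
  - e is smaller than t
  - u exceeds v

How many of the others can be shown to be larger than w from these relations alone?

5

Directly above w: k, q.
One step further: p, n (4 so far).
One step further: h (5 so far).
Nothing else is reachable above w; 5 in all.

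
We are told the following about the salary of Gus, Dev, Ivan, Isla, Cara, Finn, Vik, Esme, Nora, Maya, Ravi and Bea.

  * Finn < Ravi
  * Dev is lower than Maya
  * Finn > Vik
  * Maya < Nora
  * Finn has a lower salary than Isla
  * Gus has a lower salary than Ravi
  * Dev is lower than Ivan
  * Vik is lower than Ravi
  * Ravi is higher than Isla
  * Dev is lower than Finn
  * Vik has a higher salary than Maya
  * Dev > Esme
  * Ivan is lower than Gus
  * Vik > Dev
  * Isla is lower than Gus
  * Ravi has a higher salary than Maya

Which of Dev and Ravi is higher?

Following the relations from Dev: Dev < Vik < Finn < Isla < Gus < Ravi.
So Dev < Ravi; Ravi is the higher of the two.

Ravi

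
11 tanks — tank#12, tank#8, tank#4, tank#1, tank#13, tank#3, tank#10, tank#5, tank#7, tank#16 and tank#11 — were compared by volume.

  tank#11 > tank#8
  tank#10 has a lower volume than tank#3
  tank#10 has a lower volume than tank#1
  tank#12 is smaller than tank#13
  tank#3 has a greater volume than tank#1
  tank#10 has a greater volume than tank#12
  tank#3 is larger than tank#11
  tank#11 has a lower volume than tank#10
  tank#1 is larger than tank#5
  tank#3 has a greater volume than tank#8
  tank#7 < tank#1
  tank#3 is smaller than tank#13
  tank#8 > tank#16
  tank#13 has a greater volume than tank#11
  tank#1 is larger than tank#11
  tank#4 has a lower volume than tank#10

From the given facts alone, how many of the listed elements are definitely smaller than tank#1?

8

From tank#1 the given relations immediately reach tank#5, tank#11, tank#7, tank#10.
From those, tank#8, tank#12, tank#4 — 7 in total.
From those, tank#16 — 8 in total.
No other element is forced below tank#1 by the given relations, so the count is 8.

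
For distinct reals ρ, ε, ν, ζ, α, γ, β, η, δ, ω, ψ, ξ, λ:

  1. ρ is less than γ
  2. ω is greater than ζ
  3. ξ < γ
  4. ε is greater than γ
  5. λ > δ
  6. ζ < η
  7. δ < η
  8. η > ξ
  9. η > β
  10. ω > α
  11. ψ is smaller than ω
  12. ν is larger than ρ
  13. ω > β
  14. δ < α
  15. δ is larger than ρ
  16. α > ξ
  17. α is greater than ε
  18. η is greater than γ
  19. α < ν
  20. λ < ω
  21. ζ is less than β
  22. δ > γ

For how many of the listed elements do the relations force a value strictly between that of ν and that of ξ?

The relations place ξ below ν. An element lies strictly between them when it is forced above ξ and also forced below ν.
Above ξ: {γ, ε, δ, η, α, λ, ω}. Below ν: {ρ, γ, ε, δ, α}.
Intersection: {γ, ε, δ, α} — 4.

4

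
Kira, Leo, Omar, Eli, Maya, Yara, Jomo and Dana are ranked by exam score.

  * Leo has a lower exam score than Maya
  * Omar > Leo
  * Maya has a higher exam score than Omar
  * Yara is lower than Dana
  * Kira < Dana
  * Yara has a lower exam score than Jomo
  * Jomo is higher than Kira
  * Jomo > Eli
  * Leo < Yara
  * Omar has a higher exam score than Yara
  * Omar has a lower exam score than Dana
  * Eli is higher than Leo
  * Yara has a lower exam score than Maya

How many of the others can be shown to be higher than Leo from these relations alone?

Directly above Leo: Eli, Yara, Omar, Maya.
One step further: Jomo, Dana (6 so far).
No other element is forced above Leo by the given relations, so the count is 6.

6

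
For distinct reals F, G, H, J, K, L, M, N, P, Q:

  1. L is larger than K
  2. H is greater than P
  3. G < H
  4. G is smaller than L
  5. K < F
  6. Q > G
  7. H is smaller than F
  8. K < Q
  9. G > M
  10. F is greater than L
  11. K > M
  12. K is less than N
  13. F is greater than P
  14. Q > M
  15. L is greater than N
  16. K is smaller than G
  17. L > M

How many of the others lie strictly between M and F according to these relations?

5

The relations place M below F. An element lies strictly between them when it is forced above M and also forced below F.
Above M: {K, N, G, H, L, Q}. Below F: {P, K, N, G, H, L}.
Intersection: {K, N, G, H, L} — 5.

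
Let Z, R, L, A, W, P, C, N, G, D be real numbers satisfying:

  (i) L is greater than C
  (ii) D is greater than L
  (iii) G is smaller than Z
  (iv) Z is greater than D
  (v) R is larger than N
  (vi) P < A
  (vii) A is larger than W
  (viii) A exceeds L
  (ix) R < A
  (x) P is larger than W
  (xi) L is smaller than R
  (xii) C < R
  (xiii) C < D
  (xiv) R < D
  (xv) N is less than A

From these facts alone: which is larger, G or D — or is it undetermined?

Following every chain through G: above G we get Z.
D is not reached, and no chain runs the other way from D to G.
So the given relations leave the order of G and D undetermined.

undetermined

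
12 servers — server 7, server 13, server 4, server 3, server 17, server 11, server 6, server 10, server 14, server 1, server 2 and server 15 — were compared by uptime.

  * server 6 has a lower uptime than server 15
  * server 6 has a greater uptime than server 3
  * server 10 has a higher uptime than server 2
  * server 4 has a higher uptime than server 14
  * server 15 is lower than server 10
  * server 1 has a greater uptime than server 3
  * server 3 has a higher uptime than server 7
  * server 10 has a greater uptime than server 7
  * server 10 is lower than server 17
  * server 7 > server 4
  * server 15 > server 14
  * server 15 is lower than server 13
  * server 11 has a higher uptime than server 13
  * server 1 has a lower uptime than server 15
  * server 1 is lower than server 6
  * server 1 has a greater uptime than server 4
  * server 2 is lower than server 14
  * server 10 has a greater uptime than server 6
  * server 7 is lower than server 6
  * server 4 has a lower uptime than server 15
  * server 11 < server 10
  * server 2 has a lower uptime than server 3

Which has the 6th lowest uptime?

server 1

The consecutive relations fix a unique order: server 2 < server 14 < server 4 < server 7 < server 3 < server 1 < server 6 < server 15 < server 13 < server 11 < server 10 < server 17.
Counting 6 from the smallest end gives server 1.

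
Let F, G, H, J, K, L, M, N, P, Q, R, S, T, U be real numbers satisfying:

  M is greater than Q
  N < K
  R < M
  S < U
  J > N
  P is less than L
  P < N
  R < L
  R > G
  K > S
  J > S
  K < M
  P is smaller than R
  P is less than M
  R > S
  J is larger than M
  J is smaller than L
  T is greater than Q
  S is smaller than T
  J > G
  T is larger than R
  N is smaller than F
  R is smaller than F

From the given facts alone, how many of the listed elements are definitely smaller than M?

The elements the relations force below M are G, S, Q, P, R, N, K — no chain reaches any other.
That is 7.

7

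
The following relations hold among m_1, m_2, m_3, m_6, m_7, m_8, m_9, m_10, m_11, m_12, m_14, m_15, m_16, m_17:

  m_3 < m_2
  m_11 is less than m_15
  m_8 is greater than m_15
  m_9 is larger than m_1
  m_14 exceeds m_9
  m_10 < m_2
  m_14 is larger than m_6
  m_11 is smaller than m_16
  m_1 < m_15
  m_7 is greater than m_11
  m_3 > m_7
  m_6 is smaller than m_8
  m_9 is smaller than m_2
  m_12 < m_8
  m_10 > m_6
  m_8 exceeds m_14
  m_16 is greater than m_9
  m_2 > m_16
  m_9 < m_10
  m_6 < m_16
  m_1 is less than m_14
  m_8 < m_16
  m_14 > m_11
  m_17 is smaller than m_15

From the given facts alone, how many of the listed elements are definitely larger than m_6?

5

Directly above m_6: m_14, m_10, m_8, m_16.
One step further: m_2 (5 so far).
No other element is forced above m_6 by the given relations, so the count is 5.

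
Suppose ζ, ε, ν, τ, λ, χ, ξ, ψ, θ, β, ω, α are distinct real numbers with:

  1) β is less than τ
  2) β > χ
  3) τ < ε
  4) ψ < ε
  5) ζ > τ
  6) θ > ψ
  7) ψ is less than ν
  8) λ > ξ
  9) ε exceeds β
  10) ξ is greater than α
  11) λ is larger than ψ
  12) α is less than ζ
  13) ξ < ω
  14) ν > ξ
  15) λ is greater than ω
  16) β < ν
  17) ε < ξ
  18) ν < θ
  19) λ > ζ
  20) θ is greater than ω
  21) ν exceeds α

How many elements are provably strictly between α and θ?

3

Chaining upward from α reaches: ζ, ξ, ω, ν, λ.
Chaining downward from θ reaches: χ, β, τ, ψ, ε, ξ, ω, ν.
Strictly between α and θ are those in both lists: ξ, ω, ν — 3 elements.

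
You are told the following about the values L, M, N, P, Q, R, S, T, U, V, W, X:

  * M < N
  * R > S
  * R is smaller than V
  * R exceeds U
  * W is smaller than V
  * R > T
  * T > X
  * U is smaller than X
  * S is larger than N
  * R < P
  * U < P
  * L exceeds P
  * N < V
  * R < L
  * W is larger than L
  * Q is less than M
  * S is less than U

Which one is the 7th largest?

Piecing the relations together gives one ordering: Q < M < N < S < U < X < T < R < P < L < W < V.
The 7th largest is X.

X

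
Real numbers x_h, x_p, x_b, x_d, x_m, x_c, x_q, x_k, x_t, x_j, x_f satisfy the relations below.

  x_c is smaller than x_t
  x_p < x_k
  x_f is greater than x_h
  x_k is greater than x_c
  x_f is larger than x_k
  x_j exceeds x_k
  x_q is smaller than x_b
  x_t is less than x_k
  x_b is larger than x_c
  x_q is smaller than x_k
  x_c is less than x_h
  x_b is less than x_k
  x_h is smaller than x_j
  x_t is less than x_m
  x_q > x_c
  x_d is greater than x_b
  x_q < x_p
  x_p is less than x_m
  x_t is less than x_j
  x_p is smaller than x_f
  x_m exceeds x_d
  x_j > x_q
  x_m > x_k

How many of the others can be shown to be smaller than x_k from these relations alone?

5

From x_k the given relations immediately reach x_c, x_q, x_p, x_b, x_t.
Nothing else is reachable below x_k; 5 in all.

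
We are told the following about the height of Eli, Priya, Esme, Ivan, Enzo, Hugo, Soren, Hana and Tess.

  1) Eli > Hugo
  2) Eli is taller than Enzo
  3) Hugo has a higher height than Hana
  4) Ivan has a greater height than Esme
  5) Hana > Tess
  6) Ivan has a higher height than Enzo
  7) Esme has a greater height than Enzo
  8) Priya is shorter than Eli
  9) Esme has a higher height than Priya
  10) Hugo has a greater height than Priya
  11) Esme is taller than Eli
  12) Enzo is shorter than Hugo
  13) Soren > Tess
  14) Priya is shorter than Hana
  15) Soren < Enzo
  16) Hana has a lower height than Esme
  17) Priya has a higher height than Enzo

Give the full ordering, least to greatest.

Tess < Soren < Enzo < Priya < Hana < Hugo < Eli < Esme < Ivan

Nothing is placed below Tess, so it is least; from there Tess < Soren; Soren < Enzo; Enzo < Priya; Priya < Hana; Hana < Hugo; Hugo < Eli; Eli < Esme; Esme < Ivan, each given directly.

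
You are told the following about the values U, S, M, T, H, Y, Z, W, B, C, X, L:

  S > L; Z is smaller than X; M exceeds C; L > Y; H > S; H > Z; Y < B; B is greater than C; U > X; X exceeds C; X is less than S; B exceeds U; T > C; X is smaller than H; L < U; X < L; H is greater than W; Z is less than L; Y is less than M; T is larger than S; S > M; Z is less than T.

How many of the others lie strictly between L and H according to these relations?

Chaining upward from L reaches: U, S, T, B.
Chaining downward from H reaches: Y, C, Z, W, X, M, S.
Strictly between L and H are those in both lists: S — 1 element.

1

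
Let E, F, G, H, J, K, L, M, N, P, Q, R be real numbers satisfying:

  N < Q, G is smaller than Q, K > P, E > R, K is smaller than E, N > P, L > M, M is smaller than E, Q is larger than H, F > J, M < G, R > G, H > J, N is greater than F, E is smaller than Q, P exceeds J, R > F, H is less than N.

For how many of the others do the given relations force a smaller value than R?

4

Directly below R: G, F.
One step further: J, M (4 so far).
Nothing else is reachable below R; 4 in all.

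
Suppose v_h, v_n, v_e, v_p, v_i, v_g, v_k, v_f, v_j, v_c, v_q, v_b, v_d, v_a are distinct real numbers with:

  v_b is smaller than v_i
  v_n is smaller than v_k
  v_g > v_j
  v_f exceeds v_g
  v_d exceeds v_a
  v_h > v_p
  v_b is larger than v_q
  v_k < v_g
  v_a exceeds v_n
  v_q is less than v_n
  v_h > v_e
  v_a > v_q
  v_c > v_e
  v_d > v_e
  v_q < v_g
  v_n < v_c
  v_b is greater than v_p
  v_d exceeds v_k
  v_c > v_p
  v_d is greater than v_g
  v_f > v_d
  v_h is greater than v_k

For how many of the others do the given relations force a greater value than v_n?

From v_n the given relations immediately reach v_c, v_k, v_a.
From those, v_g, v_d, v_h — 6 in total.
From those, v_f — 7 in total.
Nothing else is reachable above v_n; 7 in all.

7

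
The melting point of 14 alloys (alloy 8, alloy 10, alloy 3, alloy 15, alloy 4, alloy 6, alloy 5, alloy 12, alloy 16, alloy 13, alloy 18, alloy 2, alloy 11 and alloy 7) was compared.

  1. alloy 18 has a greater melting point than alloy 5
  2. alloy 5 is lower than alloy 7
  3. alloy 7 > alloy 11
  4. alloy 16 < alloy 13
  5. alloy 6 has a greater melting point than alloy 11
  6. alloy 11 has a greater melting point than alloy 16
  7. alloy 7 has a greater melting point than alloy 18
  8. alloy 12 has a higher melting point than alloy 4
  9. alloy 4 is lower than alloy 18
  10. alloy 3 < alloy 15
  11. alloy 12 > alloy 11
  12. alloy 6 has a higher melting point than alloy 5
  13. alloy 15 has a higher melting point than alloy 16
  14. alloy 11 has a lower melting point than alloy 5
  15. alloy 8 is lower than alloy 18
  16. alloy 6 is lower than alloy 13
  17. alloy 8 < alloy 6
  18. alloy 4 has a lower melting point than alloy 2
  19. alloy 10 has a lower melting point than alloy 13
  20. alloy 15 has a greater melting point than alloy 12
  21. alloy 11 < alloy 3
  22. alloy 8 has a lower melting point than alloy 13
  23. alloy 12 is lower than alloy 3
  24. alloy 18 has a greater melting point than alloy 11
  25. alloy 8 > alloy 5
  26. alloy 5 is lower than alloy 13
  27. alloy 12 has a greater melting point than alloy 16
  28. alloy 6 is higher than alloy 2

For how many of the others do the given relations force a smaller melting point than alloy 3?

4

The elements the relations force below alloy 3 are alloy 16, alloy 11, alloy 4, alloy 12 — no chain reaches any other.
That is 4.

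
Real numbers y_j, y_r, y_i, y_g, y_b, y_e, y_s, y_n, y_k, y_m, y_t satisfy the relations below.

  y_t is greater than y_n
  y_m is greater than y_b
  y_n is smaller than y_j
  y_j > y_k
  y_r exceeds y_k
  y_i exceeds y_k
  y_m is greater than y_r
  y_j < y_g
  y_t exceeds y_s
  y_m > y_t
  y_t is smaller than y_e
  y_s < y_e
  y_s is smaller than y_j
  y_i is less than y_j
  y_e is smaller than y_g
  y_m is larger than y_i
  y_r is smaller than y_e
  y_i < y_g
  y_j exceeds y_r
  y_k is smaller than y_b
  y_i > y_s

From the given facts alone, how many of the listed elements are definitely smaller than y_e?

5

The elements the relations force below y_e are y_k, y_s, y_r, y_n, y_t — no chain reaches any other.
That is 5.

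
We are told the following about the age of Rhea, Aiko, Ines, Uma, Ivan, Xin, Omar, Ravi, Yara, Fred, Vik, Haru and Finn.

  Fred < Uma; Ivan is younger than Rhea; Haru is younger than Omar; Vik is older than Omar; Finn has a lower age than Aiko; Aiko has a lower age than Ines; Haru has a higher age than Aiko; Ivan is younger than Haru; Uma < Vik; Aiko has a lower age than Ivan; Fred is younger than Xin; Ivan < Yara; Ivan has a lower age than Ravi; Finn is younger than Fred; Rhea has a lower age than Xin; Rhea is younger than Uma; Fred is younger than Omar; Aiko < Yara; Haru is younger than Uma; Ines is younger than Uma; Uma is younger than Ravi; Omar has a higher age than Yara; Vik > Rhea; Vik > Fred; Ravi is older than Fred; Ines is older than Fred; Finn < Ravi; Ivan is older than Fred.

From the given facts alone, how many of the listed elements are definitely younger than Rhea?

4

From Rhea the given relations immediately reach Ivan.
From those, Fred, Aiko — 3 in total.
From those, Finn — 4 in total.
Nothing else is reachable below Rhea; 4 in all.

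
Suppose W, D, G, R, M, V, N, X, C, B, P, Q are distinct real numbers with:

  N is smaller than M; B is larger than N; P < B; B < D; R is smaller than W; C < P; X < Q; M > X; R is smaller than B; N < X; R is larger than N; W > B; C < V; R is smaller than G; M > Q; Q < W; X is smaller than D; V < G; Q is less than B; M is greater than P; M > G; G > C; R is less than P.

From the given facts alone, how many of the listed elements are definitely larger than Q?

4

From Q the given relations immediately reach B, M, W.
From those, D — 4 in total.
No other element is forced above Q by the given relations, so the count is 4.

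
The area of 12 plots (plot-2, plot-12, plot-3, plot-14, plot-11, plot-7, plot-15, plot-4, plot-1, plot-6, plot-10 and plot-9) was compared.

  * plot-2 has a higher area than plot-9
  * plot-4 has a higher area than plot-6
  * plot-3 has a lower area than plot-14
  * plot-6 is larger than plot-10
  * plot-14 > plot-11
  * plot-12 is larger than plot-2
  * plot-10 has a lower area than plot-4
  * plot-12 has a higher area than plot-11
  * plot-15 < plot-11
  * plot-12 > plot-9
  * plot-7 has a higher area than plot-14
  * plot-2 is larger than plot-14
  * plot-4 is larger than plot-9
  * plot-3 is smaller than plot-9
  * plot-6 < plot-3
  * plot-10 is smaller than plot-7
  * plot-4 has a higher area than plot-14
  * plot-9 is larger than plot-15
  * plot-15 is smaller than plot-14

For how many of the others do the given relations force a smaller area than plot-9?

The elements the relations force below plot-9 are plot-15, plot-10, plot-6, plot-3 — no chain reaches any other.
That is 4.

4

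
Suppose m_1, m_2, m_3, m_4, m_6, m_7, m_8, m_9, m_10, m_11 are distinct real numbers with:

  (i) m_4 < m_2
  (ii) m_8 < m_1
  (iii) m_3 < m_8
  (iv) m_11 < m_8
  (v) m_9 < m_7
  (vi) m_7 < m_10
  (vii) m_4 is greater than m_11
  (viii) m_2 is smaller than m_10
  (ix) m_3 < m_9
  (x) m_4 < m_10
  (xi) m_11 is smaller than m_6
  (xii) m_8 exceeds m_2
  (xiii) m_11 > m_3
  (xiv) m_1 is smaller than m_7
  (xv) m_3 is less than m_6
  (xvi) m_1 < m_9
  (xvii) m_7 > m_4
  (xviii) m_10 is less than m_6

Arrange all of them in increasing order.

m_3 < m_11 < m_4 < m_2 < m_8 < m_1 < m_9 < m_7 < m_10 < m_6

Nothing is placed below m_3, so it is least; from there m_3 < m_11; m_11 < m_4; m_4 < m_2; m_2 < m_8; m_8 < m_1; m_1 < m_9; m_9 < m_7; m_7 < m_10; m_10 < m_6, each given directly.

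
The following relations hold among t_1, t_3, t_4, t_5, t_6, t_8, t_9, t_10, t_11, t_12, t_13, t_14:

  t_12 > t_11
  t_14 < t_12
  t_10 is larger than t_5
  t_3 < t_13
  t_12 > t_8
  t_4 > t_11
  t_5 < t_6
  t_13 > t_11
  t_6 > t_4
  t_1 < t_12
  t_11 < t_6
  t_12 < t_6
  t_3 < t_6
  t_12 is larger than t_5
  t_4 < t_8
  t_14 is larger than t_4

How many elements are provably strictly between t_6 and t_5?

Chaining upward from t_5 reaches: t_10, t_12.
Chaining downward from t_6 reaches: t_1, t_3, t_11, t_4, t_8, t_14, t_12.
Strictly between t_5 and t_6 are those in both lists: t_12 — 1 element.

1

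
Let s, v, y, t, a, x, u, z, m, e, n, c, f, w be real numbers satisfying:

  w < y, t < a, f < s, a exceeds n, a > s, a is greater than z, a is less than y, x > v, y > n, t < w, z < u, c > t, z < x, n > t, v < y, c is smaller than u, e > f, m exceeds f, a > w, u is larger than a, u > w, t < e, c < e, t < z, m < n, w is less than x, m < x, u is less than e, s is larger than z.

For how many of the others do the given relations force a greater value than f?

8

The elements the relations force above f are s, m, n, a, u, y, e, x — no chain reaches any other.
That is 8.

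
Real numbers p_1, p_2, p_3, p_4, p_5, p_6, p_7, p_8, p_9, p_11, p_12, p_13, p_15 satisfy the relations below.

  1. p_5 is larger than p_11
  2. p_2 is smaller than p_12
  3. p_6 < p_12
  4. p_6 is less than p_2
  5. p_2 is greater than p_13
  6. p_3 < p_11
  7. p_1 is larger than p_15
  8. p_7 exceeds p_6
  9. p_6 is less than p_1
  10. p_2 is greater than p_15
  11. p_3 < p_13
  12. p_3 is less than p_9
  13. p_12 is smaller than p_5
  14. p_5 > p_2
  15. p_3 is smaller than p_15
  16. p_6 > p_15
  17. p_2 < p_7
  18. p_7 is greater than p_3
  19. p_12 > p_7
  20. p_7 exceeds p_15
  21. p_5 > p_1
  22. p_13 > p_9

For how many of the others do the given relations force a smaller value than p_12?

The elements the relations force below p_12 are p_3, p_9, p_15, p_13, p_6, p_2, p_7 — no chain reaches any other.
That is 7.

7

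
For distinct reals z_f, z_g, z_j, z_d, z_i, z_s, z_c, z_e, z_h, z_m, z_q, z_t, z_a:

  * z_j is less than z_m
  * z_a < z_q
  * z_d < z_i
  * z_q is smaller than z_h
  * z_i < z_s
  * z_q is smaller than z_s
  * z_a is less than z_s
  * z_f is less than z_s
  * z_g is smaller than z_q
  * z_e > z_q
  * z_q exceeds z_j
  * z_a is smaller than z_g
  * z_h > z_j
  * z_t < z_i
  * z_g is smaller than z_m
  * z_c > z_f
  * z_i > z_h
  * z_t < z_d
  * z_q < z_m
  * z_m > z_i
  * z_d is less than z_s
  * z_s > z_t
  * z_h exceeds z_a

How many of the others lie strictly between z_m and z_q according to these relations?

Chaining upward from z_q reaches: z_e, z_h, z_i, z_s.
Chaining downward from z_m reaches: z_j, z_t, z_a, z_g, z_d, z_h, z_i.
Strictly between z_q and z_m are those in both lists: z_h, z_i — 2 elements.

2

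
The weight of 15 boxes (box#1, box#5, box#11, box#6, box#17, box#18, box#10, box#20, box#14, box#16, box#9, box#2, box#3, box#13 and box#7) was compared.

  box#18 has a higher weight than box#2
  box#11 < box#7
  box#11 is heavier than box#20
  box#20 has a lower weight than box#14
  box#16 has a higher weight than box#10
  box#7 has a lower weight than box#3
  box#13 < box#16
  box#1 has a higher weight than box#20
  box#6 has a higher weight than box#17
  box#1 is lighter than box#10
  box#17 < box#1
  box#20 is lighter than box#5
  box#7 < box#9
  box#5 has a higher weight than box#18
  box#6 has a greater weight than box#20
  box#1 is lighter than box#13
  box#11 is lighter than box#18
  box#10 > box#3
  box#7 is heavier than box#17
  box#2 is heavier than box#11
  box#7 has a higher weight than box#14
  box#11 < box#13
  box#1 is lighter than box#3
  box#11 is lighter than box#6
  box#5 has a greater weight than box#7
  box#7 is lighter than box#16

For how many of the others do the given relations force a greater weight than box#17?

The elements the relations force above box#17 are box#1, box#13, box#7, box#3, box#10, box#9, box#5, box#6, box#16 — no chain reaches any other.
That is 9.

9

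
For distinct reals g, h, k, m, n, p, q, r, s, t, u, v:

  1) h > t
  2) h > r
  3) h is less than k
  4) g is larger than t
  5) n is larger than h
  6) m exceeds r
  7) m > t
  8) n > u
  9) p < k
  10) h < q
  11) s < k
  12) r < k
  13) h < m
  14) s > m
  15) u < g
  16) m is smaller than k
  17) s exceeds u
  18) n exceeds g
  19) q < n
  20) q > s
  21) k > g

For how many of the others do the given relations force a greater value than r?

Directly above r: h, m, k.
One step further: s, q, n (6 so far).
No other element is forced above r by the given relations, so the count is 6.

6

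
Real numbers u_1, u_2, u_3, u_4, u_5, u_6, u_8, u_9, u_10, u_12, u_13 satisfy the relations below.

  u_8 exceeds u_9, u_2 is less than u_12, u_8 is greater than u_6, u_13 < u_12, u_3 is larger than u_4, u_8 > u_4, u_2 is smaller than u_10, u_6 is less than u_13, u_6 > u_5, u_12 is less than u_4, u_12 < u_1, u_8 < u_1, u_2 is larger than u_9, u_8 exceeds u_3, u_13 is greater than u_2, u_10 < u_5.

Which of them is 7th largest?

Chaining the given pairs: u_9 < u_2 < u_10 < u_5 < u_6 < u_13 < u_12 < u_4 < u_3 < u_8 < u_1.
Counting 7 from the largest end gives u_6.

u_6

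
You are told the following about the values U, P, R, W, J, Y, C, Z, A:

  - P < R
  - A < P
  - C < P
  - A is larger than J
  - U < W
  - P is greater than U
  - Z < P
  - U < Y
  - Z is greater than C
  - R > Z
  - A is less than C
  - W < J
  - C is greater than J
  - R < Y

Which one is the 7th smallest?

P

Chaining the given pairs: U < W < J < A < C < Z < P < R < Y.
The 7th smallest is P.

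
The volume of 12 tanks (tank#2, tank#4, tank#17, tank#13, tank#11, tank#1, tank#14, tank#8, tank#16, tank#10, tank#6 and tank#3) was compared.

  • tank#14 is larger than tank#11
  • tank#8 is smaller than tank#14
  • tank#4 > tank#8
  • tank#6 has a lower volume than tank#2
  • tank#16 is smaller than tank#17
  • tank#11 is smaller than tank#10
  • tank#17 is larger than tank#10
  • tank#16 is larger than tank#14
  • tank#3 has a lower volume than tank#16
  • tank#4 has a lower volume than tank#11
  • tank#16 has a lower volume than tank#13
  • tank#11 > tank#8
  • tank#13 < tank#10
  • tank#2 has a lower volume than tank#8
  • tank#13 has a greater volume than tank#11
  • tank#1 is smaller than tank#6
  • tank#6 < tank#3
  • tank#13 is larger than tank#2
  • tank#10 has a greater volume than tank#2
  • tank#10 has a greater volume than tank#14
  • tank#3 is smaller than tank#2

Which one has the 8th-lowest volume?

tank#14

Piecing the relations together gives one ordering: tank#1 < tank#6 < tank#3 < tank#2 < tank#8 < tank#4 < tank#11 < tank#14 < tank#16 < tank#13 < tank#10 < tank#17.
Counting 8 from the smallest end gives tank#14.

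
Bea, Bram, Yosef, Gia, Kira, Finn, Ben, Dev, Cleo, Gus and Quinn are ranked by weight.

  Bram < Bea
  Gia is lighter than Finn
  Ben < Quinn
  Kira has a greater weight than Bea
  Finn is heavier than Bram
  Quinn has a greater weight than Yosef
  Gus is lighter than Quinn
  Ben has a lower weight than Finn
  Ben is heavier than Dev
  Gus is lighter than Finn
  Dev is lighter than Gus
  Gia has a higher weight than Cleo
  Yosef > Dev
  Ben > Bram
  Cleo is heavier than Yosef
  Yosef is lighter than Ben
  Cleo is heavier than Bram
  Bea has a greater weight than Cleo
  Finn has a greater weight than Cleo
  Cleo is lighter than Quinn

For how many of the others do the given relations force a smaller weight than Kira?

5

The elements the relations force below Kira are Bram, Dev, Yosef, Cleo, Bea — no chain reaches any other.
That is 5.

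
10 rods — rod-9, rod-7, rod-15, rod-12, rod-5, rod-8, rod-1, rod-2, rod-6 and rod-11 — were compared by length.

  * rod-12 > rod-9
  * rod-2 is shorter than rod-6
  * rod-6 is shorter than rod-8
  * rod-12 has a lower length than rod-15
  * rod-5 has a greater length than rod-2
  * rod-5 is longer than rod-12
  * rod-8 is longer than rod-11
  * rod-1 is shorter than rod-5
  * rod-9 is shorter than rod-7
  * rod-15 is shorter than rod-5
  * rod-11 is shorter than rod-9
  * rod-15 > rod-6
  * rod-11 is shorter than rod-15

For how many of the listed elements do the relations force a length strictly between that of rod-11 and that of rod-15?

2

The relations place rod-11 below rod-15. An element lies strictly between them when it is forced above rod-11 and also forced below rod-15.
Above rod-11: {rod-9, rod-12, rod-5, rod-7, rod-8}. Below rod-15: {rod-9, rod-12, rod-2, rod-6}.
Intersection: {rod-9, rod-12} — 2.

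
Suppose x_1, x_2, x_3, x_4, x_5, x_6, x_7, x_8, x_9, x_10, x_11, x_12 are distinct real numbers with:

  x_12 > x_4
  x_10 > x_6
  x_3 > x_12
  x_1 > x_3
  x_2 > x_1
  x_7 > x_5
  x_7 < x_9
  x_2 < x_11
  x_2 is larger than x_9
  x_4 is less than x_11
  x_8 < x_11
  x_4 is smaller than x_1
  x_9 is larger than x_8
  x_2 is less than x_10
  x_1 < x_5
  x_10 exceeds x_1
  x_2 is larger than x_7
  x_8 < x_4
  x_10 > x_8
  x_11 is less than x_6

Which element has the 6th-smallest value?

x_5

Chaining the given pairs: x_8 < x_4 < x_12 < x_3 < x_1 < x_5 < x_7 < x_9 < x_2 < x_11 < x_6 < x_10.
Counting 6 from the smallest end gives x_5.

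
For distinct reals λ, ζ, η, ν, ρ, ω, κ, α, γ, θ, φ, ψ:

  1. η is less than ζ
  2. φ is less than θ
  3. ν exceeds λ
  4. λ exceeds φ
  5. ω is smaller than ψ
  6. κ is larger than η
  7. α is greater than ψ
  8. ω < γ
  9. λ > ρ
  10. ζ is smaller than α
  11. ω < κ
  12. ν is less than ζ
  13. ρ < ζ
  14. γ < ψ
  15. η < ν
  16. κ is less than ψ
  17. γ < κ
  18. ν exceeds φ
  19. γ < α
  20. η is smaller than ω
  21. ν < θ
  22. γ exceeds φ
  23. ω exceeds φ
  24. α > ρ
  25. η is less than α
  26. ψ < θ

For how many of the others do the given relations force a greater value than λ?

The elements the relations force above λ are ν, θ, ζ, α — no chain reaches any other.
That is 4.

4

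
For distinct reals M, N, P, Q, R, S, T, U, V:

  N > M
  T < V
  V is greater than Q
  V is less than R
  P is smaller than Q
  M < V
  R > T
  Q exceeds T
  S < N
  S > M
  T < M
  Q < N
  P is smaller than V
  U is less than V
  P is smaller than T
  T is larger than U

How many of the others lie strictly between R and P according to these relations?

4

The relations place P below R. An element lies strictly between them when it is forced above P and also forced below R.
Above P: {T, M, Q, S, V, N}. Below R: {U, T, M, Q, V}.
Intersection: {T, M, Q, V} — 4.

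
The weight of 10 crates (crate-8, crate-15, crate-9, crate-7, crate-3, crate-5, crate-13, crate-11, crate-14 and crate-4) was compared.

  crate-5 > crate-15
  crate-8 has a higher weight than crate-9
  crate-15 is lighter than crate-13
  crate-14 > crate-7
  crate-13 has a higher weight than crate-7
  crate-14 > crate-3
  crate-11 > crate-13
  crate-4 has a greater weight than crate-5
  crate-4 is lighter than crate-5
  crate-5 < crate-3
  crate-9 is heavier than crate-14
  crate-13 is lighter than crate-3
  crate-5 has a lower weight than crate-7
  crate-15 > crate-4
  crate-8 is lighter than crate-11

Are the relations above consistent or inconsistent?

inconsistent

Chaining the given relations yields crate-4 < crate-15 < crate-5, so crate-4 < crate-5. But one relation states crate-5 < crate-4. These cannot both hold.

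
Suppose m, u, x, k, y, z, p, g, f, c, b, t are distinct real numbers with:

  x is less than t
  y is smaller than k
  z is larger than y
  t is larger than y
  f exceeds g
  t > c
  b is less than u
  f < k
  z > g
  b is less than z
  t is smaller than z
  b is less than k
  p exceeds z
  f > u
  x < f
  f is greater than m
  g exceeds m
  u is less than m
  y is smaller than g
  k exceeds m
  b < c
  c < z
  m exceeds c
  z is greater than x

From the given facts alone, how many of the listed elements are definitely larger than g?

4

From g the given relations immediately reach z, f.
From those, p, k — 4 in total.
No other element is forced above g by the given relations, so the count is 4.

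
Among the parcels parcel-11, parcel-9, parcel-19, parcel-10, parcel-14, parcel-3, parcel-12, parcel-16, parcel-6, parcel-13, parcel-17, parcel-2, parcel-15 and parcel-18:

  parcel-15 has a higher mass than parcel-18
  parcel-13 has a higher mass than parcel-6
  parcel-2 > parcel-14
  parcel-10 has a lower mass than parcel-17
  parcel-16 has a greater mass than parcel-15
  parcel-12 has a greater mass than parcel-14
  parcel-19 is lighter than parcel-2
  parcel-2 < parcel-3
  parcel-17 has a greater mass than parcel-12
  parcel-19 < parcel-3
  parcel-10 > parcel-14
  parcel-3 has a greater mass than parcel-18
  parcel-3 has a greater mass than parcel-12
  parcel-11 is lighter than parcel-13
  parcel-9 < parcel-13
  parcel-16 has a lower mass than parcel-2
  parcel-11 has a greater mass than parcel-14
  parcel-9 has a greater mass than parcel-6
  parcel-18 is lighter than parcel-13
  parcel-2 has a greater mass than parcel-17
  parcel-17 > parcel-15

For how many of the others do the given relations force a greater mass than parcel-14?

From parcel-14 the given relations immediately reach parcel-12, parcel-11, parcel-10, parcel-2.
From those, parcel-17, parcel-13, parcel-3 — 7 in total.
No other element is forced above parcel-14 by the given relations, so the count is 7.

7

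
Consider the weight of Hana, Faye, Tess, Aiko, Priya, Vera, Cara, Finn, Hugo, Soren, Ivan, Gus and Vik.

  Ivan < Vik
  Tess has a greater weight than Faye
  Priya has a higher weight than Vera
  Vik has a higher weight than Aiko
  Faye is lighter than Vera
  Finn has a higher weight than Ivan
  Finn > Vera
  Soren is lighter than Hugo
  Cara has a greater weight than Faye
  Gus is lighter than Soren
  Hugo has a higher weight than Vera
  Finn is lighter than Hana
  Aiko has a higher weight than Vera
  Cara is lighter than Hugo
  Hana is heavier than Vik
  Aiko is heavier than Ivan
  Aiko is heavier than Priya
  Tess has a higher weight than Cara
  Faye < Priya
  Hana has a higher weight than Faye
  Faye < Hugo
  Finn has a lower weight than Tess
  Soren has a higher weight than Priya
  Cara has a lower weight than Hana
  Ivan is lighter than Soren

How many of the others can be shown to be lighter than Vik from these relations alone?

5

Directly below Vik: Ivan, Aiko.
One step further: Vera, Priya (4 so far).
One step further: Faye (5 so far).
No other element is forced below Vik by the given relations, so the count is 5.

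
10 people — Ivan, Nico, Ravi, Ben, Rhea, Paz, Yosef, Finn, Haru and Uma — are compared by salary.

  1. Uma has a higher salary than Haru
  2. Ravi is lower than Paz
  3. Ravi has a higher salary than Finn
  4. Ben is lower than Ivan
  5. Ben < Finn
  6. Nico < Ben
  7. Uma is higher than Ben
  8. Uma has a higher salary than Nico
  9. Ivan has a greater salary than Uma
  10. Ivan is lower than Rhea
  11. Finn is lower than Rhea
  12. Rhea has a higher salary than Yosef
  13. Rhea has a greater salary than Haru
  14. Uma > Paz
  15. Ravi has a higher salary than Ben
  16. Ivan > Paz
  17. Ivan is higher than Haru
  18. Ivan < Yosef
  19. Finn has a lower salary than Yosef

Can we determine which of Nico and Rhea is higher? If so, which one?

Rhea

Link the given pairs in sequence: Nico < Ben; Ben < Finn; Finn < Ravi; Ravi < Paz; Paz < Uma; Uma < Ivan; Ivan < Yosef; Yosef < Rhea.
Chaining these gives Nico < Ben < Finn < Ravi < Paz < Uma < Ivan < Yosef < Rhea.
So Rhea is higher.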